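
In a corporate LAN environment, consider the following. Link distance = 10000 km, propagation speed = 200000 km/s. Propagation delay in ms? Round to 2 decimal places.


Given: distance = 10000 km, speed = 200000 km/s
Delay = distance / speed = 10000 / 200000 seconds
Delay in ms = 10000 * 1000 / 200000
Delay = 50.0000 ms
Rounded to 2 dp = 50.00 ms

50.00


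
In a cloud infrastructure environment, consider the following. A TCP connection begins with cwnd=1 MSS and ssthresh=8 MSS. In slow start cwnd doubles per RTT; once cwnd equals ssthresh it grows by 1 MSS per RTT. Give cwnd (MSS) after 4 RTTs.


RTT 0: cwnd = 1 MSS (initial)
RTT 1: cwnd = 2 MSS (slow start, doubled)
RTT 2: cwnd = 4 MSS (slow start, doubled)
RTT 3: cwnd = 8 MSS (slow start, doubled)
RTT 4: cwnd = 9 MSS (congestion avoidance, +1)

9


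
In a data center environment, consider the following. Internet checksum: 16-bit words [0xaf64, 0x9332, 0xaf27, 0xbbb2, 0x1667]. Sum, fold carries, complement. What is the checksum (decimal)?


Given words: [0xaf64, 0x9332, 0xaf27, 0xbbb2, 0x1667]
Step 1: Sum all words
Raw sum = 44900 + 37682 + 44839 + 48050 + 5735 = 181206
Step 2: Fold carry: (50134 + 2) = 50136
One's complement = ~50136 & 0xFFFF = 15399

15399


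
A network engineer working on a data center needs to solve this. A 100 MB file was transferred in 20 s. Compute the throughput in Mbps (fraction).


Given: file = 100 MB, time = 20 s
File in Mb = 100 * 8 = 800 Mb
Throughput = 800 / 20 Mbps
Throughput = 40 Mbps

40


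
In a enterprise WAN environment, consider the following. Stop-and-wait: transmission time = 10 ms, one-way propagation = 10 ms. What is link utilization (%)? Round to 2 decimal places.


Given: Ttrans = 10 ms, Tprop = 10 ms
RTT = 2 * Tprop = 2 * 10 = 20 ms
U = Ttrans / (Ttrans + RTT)
U = 10 / (10 + 20)
U = 10 / 30 = 0.333333
U% = 33.33%

33.33


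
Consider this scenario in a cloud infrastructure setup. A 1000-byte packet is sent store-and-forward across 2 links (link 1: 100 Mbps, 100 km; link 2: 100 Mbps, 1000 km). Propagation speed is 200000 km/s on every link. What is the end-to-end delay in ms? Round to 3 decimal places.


Packet = 1000 bytes = 8000 bits. Store-and-forward: sum (t_trans + t_prop) per link.
Link 1: t_trans = 8000/(100*10^6) s = 0.0800 ms; t_prop = 100/200000 s = 0.5000 ms; subtotal = 0.5800 ms
Link 2: t_trans = 8000/(100*10^6) s = 0.0800 ms; t_prop = 1000/200000 s = 5.0000 ms; subtotal = 5.0800 ms
End-to-end = 0.5800 + 5.0800 = 5.6600 ms -> 5.660 ms (3 dp)

5.660


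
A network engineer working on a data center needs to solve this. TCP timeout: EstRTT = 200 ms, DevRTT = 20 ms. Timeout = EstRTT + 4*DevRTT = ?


Given: EstRTT = 200 ms, DevRTT = 20 ms
Timeout = EstRTT + 4 * DevRTT
4 * DevRTT = 4 * 20 = 80
Timeout = 200 + 80 = 280 ms

280


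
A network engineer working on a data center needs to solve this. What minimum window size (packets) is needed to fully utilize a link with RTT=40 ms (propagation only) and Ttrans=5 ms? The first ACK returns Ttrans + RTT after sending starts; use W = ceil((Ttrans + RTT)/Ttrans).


Given: Ttrans = 5 ms, RTT = 40 ms (= 2 * Tprop, Tprop = 20 ms)
Time until first ACK returns = Ttrans + RTT = 5 + 40 = 45 ms
Need W * Ttrans >= Ttrans + RTT  ->  W >= (Ttrans + RTT) / Ttrans
(Ttrans + RTT) / Ttrans = 45 / 5 = 9
W_min = ceil(9) = 9

9


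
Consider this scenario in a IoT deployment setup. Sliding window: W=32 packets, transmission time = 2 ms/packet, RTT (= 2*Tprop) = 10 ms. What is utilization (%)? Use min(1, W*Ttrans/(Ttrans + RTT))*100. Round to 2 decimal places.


Given: W = 32, Ttrans = 2 ms, RTT = 10 ms (= 2 * Tprop, Tprop = 5 ms)
Cycle time = Ttrans + RTT = 2 + 10 = 12 ms (first packet sent until its ACK returns)
W * Ttrans = 32 * 2 = 64 ms of sending per cycle
W * Ttrans / (Ttrans + RTT) = 64 / 12 = 5.333333
U = min(1, 5.333333) = 1.000000
U% = 100.00%

100.00


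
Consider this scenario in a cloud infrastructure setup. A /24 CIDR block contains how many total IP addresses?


Given: CIDR prefix /24
Host bits = 32 - 24 = 8
Total addresses = 2^8 = 256

256


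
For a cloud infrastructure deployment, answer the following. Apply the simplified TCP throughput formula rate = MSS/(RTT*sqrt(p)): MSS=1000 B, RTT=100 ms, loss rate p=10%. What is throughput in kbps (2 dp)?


Given: MSS = 1000 bytes, RTT = 100 ms, loss = 10%
RTT in seconds = 100 / 1000 = 0.1
Loss rate = 10% = 0.1
sqrt(loss) = sqrt(0.1) = 0.316227766017
Throughput (bytes/s) = 1000 / (0.1 * 0.316227766017) = 31622.7766
Throughput (kbps) = 31622.7766 * 8 / 1000 = 252.982213 -> 252.98 kbps (2 dp)

252.98


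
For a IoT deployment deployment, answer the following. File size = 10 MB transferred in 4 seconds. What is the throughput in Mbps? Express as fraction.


Given: file = 10 MB, time = 4 s
File in Mb = 10 * 8 = 80 Mb
Throughput = 80 / 4 Mbps
Throughput = 20 Mbps

20


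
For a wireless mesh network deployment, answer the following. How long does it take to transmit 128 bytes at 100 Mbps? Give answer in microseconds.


Given: packet = 128 bytes, bandwidth = 100 Mbps
Packet in bits = 128 * 8 = 1024 bits
Bandwidth = 100 * 10^6 = 100000000 bps
Time = 1024 / 100000000 seconds
Time in us = 1024 * 10^6 / 100000000 = 10.24

10.24


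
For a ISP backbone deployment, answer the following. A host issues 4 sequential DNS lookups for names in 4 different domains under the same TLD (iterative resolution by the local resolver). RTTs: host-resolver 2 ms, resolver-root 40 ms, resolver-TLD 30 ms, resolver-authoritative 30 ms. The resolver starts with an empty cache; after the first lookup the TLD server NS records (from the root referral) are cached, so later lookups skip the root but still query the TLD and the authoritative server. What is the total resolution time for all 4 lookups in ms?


Lookup 1 (cold cache): local + root + TLD + auth = 2 + 40 + 30 + 30 = 102 ms
Lookups 2..4 (TLD NS cached -> skip root; new domain -> still ask TLD and auth): local + TLD + auth = 2 + 30 + 30 = 62 ms each
Remaining 3 lookups: 3 * 62 = 186 ms
Total = 102 + 186 = 288 ms

288


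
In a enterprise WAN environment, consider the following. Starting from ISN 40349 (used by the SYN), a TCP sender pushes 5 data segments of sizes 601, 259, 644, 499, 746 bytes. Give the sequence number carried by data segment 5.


The SYN occupies sequence number ISN = 40349, so the first data byte is ISN + 1 = 40350.
SEQ of data segment i = (ISN + 1) + sum of payload sizes of segments 1..i-1.
Segment 1: SEQ = 40350, payload = 601 bytes
Segment 2: SEQ = 40951, payload = 259 bytes
Segment 3: SEQ = 41210, payload = 644 bytes
Segment 4: SEQ = 41854, payload = 499 bytes
Segment 5: SEQ = 42353, payload = 746 bytes
SEQ of segment 5 = 40350 + 601 + 259 + 644 + 499 = 42353

42353


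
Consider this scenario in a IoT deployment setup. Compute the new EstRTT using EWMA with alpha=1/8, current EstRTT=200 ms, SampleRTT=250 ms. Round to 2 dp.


Given: EstRTT = 200 ms, SampleRTT = 250 ms, alpha = 1/8
New EstRTT = (1 - alpha) * EstRTT + alpha * SampleRTT
(7/8) * 200 = 175
(1/8) * 250 = 31.25
New EstRTT = 175 + 31.25 = 206.25 ms -> 206.25 ms (2 dp)

206.25


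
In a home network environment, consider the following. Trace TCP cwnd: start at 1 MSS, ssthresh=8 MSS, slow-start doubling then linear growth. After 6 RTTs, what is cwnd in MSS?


RTT 0: cwnd = 1 MSS (initial)
RTT 1: cwnd = 2 MSS (slow start, doubled)
RTT 2: cwnd = 4 MSS (slow start, doubled)
RTT 3: cwnd = 8 MSS (slow start, doubled)
RTT 4: cwnd = 9 MSS (congestion avoidance, +1)
RTT 5: cwnd = 10 MSS (congestion avoidance, +1)
RTT 6: cwnd = 11 MSS (congestion avoidance, +1)

11


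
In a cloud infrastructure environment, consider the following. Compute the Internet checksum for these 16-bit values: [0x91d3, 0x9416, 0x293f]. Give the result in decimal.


Given words: [0x91d3, 0x9416, 0x293f]
Step 1: Sum all words
Raw sum = 37331 + 37910 + 10559 = 85800
Step 2: Fold carry: (20264 + 1) = 20265
One's complement = ~20265 & 0xFFFF = 45270

45270


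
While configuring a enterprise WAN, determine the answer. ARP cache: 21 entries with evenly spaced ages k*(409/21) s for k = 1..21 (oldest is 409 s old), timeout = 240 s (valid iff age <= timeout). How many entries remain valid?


Ages are k * 409/21 s for k = 1..21 (spacing = 19.4762 s).
Entry k is valid iff k * 409/21 <= 240 iff k <= 21 * 240 / 409 = 12.3227
n_valid = floor(12.3227) = 12
(n_stale = 21 - 12 = 9)

12


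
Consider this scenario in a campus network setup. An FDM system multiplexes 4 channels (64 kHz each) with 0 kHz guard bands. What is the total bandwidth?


Given: 4 channels, 64 kHz each, guard = 0 kHz
Channel bandwidth = 4 * 64 = 256 kHz
Guard bands = 3 gaps * 0 kHz = 0 kHz
Total = 256 + 0 = 256 kHz

256


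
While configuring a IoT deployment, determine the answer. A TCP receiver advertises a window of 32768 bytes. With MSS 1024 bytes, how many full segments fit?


Given: RWND = 32768 bytes, MSS = 1024 bytes
Full segments = floor(RWND / MSS)
Full segments = floor(32768 / 1024)
Full segments = floor(32.0) = 32

32


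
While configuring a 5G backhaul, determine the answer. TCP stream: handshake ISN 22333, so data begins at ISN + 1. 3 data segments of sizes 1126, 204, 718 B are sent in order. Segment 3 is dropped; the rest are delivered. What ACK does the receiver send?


SYN uses sequence number 22333; first data byte = ISN + 1 = 22334.
Segment 1: SEQ = 22334, len = 1126 B, covers [22334, 23459]
Segment 2: SEQ = 23460, len = 204 B, covers [23460, 23663]
Segment 3: SEQ = 23664, len = 718 B, covers [23664, 24381] [LOST]
In-order data received: bytes [22334, 23663] (segments 1..2).
Segment 3 missing -> gap begins at byte 23664.
Cumulative ACK = next expected in-order byte = 22334 + 1126 + 204 = 23664

23664


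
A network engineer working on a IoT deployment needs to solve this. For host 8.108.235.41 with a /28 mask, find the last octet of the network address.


Given: IP = 8.108.235.41, prefix = /28
Subnet mask = 255.255.255.240
Last octet of IP: 41
Last octet of mask: 240
Network last octet = 41 AND 240 = 32

32


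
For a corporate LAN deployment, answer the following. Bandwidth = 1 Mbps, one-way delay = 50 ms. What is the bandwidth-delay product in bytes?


Given: bandwidth = 1 Mbps, delay = 50 ms
BDP in bits = 1 * 10^6 * 50 / 1000
BDP in bits = 50000
BDP in bytes = 50000 / 8 = 6250

6250


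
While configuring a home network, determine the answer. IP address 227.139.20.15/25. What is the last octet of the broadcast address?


Given: IP = 227.139.20.15, prefix = /25
Host bits = 32 - 25 = 7
Network last octet = 15 AND mask = 0
Host part size = 2^7 - 1 = 127
Broadcast last octet = 0 OR 127 = 127

127


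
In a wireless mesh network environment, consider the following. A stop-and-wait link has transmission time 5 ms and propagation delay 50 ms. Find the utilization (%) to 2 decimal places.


Given: Ttrans = 5 ms, Tprop = 50 ms
RTT = 2 * Tprop = 2 * 50 = 100 ms
U = Ttrans / (Ttrans + RTT)
U = 5 / (5 + 100)
U = 5 / 105 = 0.047619
U% = 4.76%

4.76


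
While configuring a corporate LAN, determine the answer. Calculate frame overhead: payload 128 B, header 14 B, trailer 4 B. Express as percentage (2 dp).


Given: payload = 128 B, header = 14 B, trailer = 4 B
Overhead bytes = header + trailer = 14 + 4 = 18
Total frame = payload + overhead = 128 + 18 = 146
Overhead % = 18 / 146 * 100 = 12.3288% -> 12.33% (2 dp)

12.33


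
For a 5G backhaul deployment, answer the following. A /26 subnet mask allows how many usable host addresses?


Given: subnet mask /26
Host bits = 32 - 26 = 6
Total addresses = 2^6 = 64
Usable hosts = 64 - 2 (network + broadcast) = 62

62


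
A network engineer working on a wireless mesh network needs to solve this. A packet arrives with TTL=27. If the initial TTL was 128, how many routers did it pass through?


Given: initial TTL = 128, received TTL = 27
Hops = initial TTL - received TTL
Hops = 128 - 27 = 101

101


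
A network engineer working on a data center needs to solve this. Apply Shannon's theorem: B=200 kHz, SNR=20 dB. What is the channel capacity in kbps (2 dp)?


Given: B = 200 kHz, SNR = 20 dB
SNR linear = 10^(20/10) = 100
1 + SNR = 101
log2(101) = 6.6582114828
C = 200 * 1000 * 6.6582114828 = 1331642.2966 bps
C = 1331.642297 kbps -> 1331.64 kbps (2 dp)

1331.64


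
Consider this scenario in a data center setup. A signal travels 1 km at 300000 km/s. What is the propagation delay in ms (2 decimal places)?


Given: distance = 1 km, speed = 300000 km/s
Delay = distance / speed = 1 / 300000 seconds
Delay in ms = 1 * 1000 / 300000
Delay = 0.0033 ms
Rounded to 2 dp = 0.00 ms

0.00


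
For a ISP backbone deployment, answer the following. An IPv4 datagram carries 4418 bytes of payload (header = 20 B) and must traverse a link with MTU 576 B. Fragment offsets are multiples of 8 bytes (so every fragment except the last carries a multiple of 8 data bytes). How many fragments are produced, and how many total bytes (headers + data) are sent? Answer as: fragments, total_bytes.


Max data per non-final fragment = floor((MTU - header)/8)*8 = floor((576 - 20)/8)*8 = floor(556/8)*8 = 552 B
Final fragment needs no 8-byte alignment: it can carry up to MTU - header = 556 B
Non-final fragments needed = ceil((payload - 556) / 552) = ceil(3862/552) = ceil(6.9964) = 7
Number of fragments = 7 + 1 = 8
Fragment sizes (data): 7 * 552 B + 554 B (last, 554 <= 556 OK)
Total bytes sent = payload + n_frags * header = 4418 + 8*20 = 4418 + 160 = 4578 B

8, 4578


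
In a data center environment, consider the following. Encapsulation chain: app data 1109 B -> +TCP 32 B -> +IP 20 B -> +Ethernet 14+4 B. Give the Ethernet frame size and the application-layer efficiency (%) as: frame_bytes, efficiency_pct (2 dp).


TCP segment = 1109 + 32 = 1141 B
IP packet = 1141 + 20 = 1161 B
Ethernet frame = 1161 + 14 + 4 = 1179 B
Efficiency = app / frame = 1109 / 1179 = 0.940628 = 94.0628% -> 94.06% (2 dp)

1179, 94.06


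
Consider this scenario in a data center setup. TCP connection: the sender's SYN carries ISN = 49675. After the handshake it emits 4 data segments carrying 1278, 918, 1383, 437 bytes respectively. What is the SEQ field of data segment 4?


The SYN occupies sequence number ISN = 49675, so the first data byte is ISN + 1 = 49676.
SEQ of data segment i = (ISN + 1) + sum of payload sizes of segments 1..i-1.
Segment 1: SEQ = 49676, payload = 1278 bytes
Segment 2: SEQ = 50954, payload = 918 bytes
Segment 3: SEQ = 51872, payload = 1383 bytes
Segment 4: SEQ = 53255, payload = 437 bytes
SEQ of segment 4 = 49676 + 1278 + 918 + 1383 = 53255

53255


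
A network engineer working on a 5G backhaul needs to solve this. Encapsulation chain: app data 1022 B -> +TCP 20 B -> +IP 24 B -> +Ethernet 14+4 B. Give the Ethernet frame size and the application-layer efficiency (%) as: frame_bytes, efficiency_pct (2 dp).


TCP segment = 1022 + 20 = 1042 B
IP packet = 1042 + 24 = 1066 B
Ethernet frame = 1066 + 14 + 4 = 1084 B
Efficiency = app / frame = 1022 / 1084 = 0.942804 = 94.2804% -> 94.28% (2 dp)

1084, 94.28


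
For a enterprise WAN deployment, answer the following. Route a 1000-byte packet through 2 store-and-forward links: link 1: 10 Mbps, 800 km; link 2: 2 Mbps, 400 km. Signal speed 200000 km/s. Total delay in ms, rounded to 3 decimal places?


Packet = 1000 bytes = 8000 bits. Store-and-forward: sum (t_trans + t_prop) per link.
Link 1: t_trans = 8000/(10*10^6) s = 0.8000 ms; t_prop = 800/200000 s = 4.0000 ms; subtotal = 4.8000 ms
Link 2: t_trans = 8000/(2*10^6) s = 4.0000 ms; t_prop = 400/200000 s = 2.0000 ms; subtotal = 6.0000 ms
End-to-end = 4.8000 + 6.0000 = 10.8000 ms -> 10.800 ms (3 dp)

10.800


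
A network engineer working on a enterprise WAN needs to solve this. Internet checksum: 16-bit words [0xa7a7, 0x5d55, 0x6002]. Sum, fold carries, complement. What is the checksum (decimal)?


Given words: [0xa7a7, 0x5d55, 0x6002]
Step 1: Sum all words
Raw sum = 42919 + 23893 + 24578 = 91390
Step 2: Fold carry: (25854 + 1) = 25855
One's complement = ~25855 & 0xFFFF = 39680

39680


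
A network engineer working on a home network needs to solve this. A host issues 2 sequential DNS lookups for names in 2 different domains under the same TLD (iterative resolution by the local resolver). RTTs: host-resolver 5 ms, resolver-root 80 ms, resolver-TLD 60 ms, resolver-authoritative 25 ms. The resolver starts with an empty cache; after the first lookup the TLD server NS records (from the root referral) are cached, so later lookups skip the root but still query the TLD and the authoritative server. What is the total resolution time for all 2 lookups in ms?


Lookup 1 (cold cache): local + root + TLD + auth = 5 + 80 + 60 + 25 = 170 ms
Lookups 2..2 (TLD NS cached -> skip root; new domain -> still ask TLD and auth): local + TLD + auth = 5 + 60 + 25 = 90 ms each
Remaining 1 lookups: 1 * 90 = 90 ms
Total = 170 + 90 = 260 ms

260


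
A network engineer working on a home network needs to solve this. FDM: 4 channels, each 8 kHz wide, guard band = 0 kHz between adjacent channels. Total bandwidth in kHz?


Given: 4 channels, 8 kHz each, guard = 0 kHz
Channel bandwidth = 4 * 8 = 32 kHz
Guard bands = 3 gaps * 0 kHz = 0 kHz
Total = 32 + 0 = 32 kHz

32


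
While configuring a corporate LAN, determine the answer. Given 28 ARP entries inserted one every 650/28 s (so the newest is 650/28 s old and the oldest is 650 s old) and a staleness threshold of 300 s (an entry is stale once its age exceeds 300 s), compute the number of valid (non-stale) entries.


Ages are k * 650/28 s for k = 1..28 (spacing = 23.2143 s).
Entry k is valid iff k * 650/28 <= 300 iff k <= 28 * 300 / 650 = 12.9231
n_valid = floor(12.9231) = 12
(n_stale = 28 - 12 = 16)

12


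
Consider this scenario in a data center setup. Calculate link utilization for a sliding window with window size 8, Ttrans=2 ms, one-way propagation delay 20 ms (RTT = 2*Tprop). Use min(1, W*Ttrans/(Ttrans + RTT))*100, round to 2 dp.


Given: W = 8, Ttrans = 2 ms, RTT = 40 ms (= 2 * Tprop, Tprop = 20 ms)
Cycle time = Ttrans + RTT = 2 + 40 = 42 ms (first packet sent until its ACK returns)
W * Ttrans = 8 * 2 = 16 ms of sending per cycle
W * Ttrans / (Ttrans + RTT) = 16 / 42 = 0.380952
U = min(1, 0.380952) = 0.380952
U% = 38.10%

38.10


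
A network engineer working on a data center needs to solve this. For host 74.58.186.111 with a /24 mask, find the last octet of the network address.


Given: IP = 74.58.186.111, prefix = /24
Subnet mask = 255.255.255.0
Last octet of IP: 111
Last octet of mask: 0
Network last octet = 111 AND 0 = 0

0


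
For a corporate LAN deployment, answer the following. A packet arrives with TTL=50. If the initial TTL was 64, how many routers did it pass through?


Given: initial TTL = 64, received TTL = 50
Hops = initial TTL - received TTL
Hops = 64 - 50 = 14

14


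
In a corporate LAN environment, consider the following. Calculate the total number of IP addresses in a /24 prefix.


Given: CIDR prefix /24
Host bits = 32 - 24 = 8
Total addresses = 2^8 = 256

256


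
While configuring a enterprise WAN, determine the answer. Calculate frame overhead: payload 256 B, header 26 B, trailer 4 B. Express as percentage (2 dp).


Given: payload = 256 B, header = 26 B, trailer = 4 B
Overhead bytes = header + trailer = 26 + 4 = 30
Total frame = payload + overhead = 256 + 30 = 286
Overhead % = 30 / 286 * 100 = 10.4895% -> 10.49% (2 dp)

10.49


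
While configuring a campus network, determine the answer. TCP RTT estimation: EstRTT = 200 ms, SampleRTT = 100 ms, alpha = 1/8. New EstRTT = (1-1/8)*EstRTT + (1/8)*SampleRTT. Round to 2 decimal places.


Given: EstRTT = 200 ms, SampleRTT = 100 ms, alpha = 1/8
New EstRTT = (1 - alpha) * EstRTT + alpha * SampleRTT
(7/8) * 200 = 175
(1/8) * 100 = 12.5
New EstRTT = 175 + 12.5 = 187.5 ms -> 187.50 ms (2 dp)

187.50


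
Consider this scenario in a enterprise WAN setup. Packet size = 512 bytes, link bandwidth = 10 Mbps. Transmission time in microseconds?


Given: packet = 512 bytes, bandwidth = 10 Mbps
Packet in bits = 512 * 8 = 4096 bits
Bandwidth = 10 * 10^6 = 10000000 bps
Time = 4096 / 10000000 seconds
Time in us = 4096 * 10^6 / 10000000 = 409.6

409.6


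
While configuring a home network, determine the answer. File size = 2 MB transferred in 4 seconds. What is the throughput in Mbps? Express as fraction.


Given: file = 2 MB, time = 4 s
File in Mb = 2 * 8 = 16 Mb
Throughput = 16 / 4 Mbps
Throughput = 4 Mbps

4


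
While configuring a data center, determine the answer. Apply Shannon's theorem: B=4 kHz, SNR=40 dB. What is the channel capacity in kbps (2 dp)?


Given: B = 4 kHz, SNR = 40 dB
SNR linear = 10^(40/10) = 10000
1 + SNR = 10001
log2(10001) = 13.2878566418
C = 4 * 1000 * 13.2878566418 = 53151.4266 bps
C = 53.151427 kbps -> 53.15 kbps (2 dp)

53.15


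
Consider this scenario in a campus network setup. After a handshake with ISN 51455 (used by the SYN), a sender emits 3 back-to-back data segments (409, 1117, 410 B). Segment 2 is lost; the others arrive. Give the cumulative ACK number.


SYN uses sequence number 51455; first data byte = ISN + 1 = 51456.
Segment 1: SEQ = 51456, len = 409 B, covers [51456, 51864]
Segment 2: SEQ = 51865, len = 1117 B, covers [51865, 52981] [LOST]
Segment 3: SEQ = 52982, len = 410 B, covers [52982, 53391]
In-order data received: bytes [51456, 51864] (segments 1..1).
Segment 2 missing -> gap begins at byte 51865; later segments buffered out of order.
Cumulative ACK = next expected in-order byte = 51456 + 409 = 51865

51865


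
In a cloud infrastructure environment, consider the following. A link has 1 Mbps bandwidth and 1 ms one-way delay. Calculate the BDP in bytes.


Given: bandwidth = 1 Mbps, delay = 1 ms
BDP in bits = 1 * 10^6 * 1 / 1000
BDP in bits = 1000
BDP in bytes = 1000 / 8 = 125

125


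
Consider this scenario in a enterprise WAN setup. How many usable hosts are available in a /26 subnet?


Given: subnet mask /26
Host bits = 32 - 26 = 6
Total addresses = 2^6 = 64
Usable hosts = 64 - 2 (network + broadcast) = 62

62


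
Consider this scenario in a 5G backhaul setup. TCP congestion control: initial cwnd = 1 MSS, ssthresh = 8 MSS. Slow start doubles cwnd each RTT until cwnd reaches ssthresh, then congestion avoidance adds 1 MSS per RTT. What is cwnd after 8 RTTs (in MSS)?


RTT 0: cwnd = 1 MSS (initial)
RTT 1: cwnd = 2 MSS (slow start, doubled)
RTT 2: cwnd = 4 MSS (slow start, doubled)
RTT 3: cwnd = 8 MSS (slow start, doubled)
RTT 4: cwnd = 9 MSS (congestion avoidance, +1)
RTT 5: cwnd = 10 MSS (congestion avoidance, +1)
RTT 6: cwnd = 11 MSS (congestion avoidance, +1)
RTT 7: cwnd = 12 MSS (congestion avoidance, +1)
RTT 8: cwnd = 13 MSS (congestion avoidance, +1)

13


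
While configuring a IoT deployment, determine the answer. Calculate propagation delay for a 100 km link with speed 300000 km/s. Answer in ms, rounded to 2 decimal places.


Given: distance = 100 km, speed = 300000 km/s
Delay = distance / speed = 100 / 300000 seconds
Delay in ms = 100 * 1000 / 300000
Delay = 0.3333 ms
Rounded to 2 dp = 0.33 ms

0.33


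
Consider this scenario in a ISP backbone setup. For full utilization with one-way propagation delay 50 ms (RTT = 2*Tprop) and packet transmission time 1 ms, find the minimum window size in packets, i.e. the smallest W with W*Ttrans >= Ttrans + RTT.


Given: Ttrans = 1 ms, RTT = 100 ms (= 2 * Tprop, Tprop = 50 ms)
Time until first ACK returns = Ttrans + RTT = 1 + 100 = 101 ms
Need W * Ttrans >= Ttrans + RTT  ->  W >= (Ttrans + RTT) / Ttrans
(Ttrans + RTT) / Ttrans = 101 / 1 = 101
W_min = ceil(101) = 101

101


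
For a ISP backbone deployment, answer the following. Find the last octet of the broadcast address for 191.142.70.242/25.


Given: IP = 191.142.70.242, prefix = /25
Host bits = 32 - 25 = 7
Network last octet = 242 AND mask = 128
Host part size = 2^7 - 1 = 127
Broadcast last octet = 128 OR 127 = 255

255


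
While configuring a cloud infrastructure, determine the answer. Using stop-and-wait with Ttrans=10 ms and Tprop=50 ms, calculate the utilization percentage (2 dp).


Given: Ttrans = 10 ms, Tprop = 50 ms
RTT = 2 * Tprop = 2 * 50 = 100 ms
U = Ttrans / (Ttrans + RTT)
U = 10 / (10 + 100)
U = 10 / 110 = 0.090909
U% = 9.09%

9.09


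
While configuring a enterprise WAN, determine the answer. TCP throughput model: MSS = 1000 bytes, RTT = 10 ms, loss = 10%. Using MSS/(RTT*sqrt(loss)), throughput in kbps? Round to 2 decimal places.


Given: MSS = 1000 bytes, RTT = 10 ms, loss = 10%
RTT in seconds = 10 / 1000 = 0.01
Loss rate = 10% = 0.1
sqrt(loss) = sqrt(0.1) = 0.316227766017
Throughput (bytes/s) = 1000 / (0.01 * 0.316227766017) = 316227.7660
Throughput (kbps) = 316227.7660 * 8 / 1000 = 2529.822128 -> 2529.82 kbps (2 dp)

2529.82


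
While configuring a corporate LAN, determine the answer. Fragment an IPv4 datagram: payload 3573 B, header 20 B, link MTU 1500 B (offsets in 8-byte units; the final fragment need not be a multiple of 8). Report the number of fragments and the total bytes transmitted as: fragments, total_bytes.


Max data per non-final fragment = floor((MTU - header)/8)*8 = floor((1500 - 20)/8)*8 = floor(1480/8)*8 = 1480 B
Final fragment needs no 8-byte alignment: it can carry up to MTU - header = 1480 B
Non-final fragments needed = ceil((payload - 1480) / 1480) = ceil(2093/1480) = ceil(1.4142) = 2
Number of fragments = 2 + 1 = 3
Fragment sizes (data): 2 * 1480 B + 613 B (last, 613 <= 1480 OK)
Total bytes sent = payload + n_frags * header = 3573 + 3*20 = 3573 + 60 = 3633 B

3, 3633


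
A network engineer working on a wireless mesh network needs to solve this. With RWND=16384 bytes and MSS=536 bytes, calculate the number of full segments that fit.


Given: RWND = 16384 bytes, MSS = 536 bytes
Full segments = floor(RWND / MSS)
Full segments = floor(16384 / 536)
Full segments = floor(30.5672) = 30

30


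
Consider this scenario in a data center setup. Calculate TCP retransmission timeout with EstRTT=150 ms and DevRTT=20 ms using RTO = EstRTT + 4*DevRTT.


Given: EstRTT = 150 ms, DevRTT = 20 ms
Timeout = EstRTT + 4 * DevRTT
4 * DevRTT = 4 * 20 = 80
Timeout = 150 + 80 = 230 ms

230


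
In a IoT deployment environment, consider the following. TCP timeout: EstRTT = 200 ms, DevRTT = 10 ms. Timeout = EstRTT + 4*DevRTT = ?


Given: EstRTT = 200 ms, DevRTT = 10 ms
Timeout = EstRTT + 4 * DevRTT
4 * DevRTT = 4 * 10 = 40
Timeout = 200 + 40 = 240 ms

240


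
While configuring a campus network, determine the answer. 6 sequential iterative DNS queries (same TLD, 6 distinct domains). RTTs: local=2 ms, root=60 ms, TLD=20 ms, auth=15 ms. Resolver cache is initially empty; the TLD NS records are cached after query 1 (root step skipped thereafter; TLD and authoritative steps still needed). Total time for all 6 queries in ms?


Lookup 1 (cold cache): local + root + TLD + auth = 2 + 60 + 20 + 15 = 97 ms
Lookups 2..6 (TLD NS cached -> skip root; new domain -> still ask TLD and auth): local + TLD + auth = 2 + 20 + 15 = 37 ms each
Remaining 5 lookups: 5 * 37 = 185 ms
Total = 97 + 185 = 282 ms

282


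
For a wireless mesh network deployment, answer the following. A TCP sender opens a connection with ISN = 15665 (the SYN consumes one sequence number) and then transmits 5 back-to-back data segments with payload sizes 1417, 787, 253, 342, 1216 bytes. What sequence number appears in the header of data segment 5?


The SYN occupies sequence number ISN = 15665, so the first data byte is ISN + 1 = 15666.
SEQ of data segment i = (ISN + 1) + sum of payload sizes of segments 1..i-1.
Segment 1: SEQ = 15666, payload = 1417 bytes
Segment 2: SEQ = 17083, payload = 787 bytes
Segment 3: SEQ = 17870, payload = 253 bytes
Segment 4: SEQ = 18123, payload = 342 bytes
Segment 5: SEQ = 18465, payload = 1216 bytes
SEQ of segment 5 = 15666 + 1417 + 787 + 253 + 342 = 18465

18465


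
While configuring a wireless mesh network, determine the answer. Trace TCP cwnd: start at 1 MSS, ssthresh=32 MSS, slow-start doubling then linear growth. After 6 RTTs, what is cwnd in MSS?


RTT 0: cwnd = 1 MSS (initial)
RTT 1: cwnd = 2 MSS (slow start, doubled)
RTT 2: cwnd = 4 MSS (slow start, doubled)
RTT 3: cwnd = 8 MSS (slow start, doubled)
RTT 4: cwnd = 16 MSS (slow start, doubled)
RTT 5: cwnd = 32 MSS (slow start, doubled)
RTT 6: cwnd = 33 MSS (congestion avoidance, +1)

33


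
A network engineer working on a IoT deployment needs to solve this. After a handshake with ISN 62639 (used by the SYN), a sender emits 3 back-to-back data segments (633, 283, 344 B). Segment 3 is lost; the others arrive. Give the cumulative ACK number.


SYN uses sequence number 62639; first data byte = ISN + 1 = 62640.
Segment 1: SEQ = 62640, len = 633 B, covers [62640, 63272]
Segment 2: SEQ = 63273, len = 283 B, covers [63273, 63555]
Segment 3: SEQ = 63556, len = 344 B, covers [63556, 63899] [LOST]
In-order data received: bytes [62640, 63555] (segments 1..2).
Segment 3 missing -> gap begins at byte 63556.
Cumulative ACK = next expected in-order byte = 62640 + 633 + 283 = 63556

63556


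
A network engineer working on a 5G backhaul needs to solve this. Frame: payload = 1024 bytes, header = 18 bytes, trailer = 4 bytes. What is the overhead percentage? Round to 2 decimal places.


Given: payload = 1024 B, header = 18 B, trailer = 4 B
Overhead bytes = header + trailer = 18 + 4 = 22
Total frame = payload + overhead = 1024 + 22 = 1046
Overhead % = 22 / 1046 * 100 = 2.1033% -> 2.10% (2 dp)

2.10


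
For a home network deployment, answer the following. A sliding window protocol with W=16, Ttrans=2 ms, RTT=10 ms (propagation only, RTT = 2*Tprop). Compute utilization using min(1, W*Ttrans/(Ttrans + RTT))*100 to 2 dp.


Given: W = 16, Ttrans = 2 ms, RTT = 10 ms (= 2 * Tprop, Tprop = 5 ms)
Cycle time = Ttrans + RTT = 2 + 10 = 12 ms (first packet sent until its ACK returns)
W * Ttrans = 16 * 2 = 32 ms of sending per cycle
W * Ttrans / (Ttrans + RTT) = 32 / 12 = 2.666667
U = min(1, 2.666667) = 1.000000
U% = 100.00%

100.00


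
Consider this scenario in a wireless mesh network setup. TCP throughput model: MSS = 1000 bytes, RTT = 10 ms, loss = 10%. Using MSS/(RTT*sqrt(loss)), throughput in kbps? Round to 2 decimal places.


Given: MSS = 1000 bytes, RTT = 10 ms, loss = 10%
RTT in seconds = 10 / 1000 = 0.01
Loss rate = 10% = 0.1
sqrt(loss) = sqrt(0.1) = 0.316227766017
Throughput (bytes/s) = 1000 / (0.01 * 0.316227766017) = 316227.7660
Throughput (kbps) = 316227.7660 * 8 / 1000 = 2529.822128 -> 2529.82 kbps (2 dp)

2529.82


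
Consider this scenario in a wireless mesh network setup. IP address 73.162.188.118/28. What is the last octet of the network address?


Given: IP = 73.162.188.118, prefix = /28
Subnet mask = 255.255.255.240
Last octet of IP: 118
Last octet of mask: 240
Network last octet = 118 AND 240 = 112

112


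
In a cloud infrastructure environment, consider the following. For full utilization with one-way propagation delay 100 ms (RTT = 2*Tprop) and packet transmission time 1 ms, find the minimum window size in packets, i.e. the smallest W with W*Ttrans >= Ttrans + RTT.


Given: Ttrans = 1 ms, RTT = 200 ms (= 2 * Tprop, Tprop = 100 ms)
Time until first ACK returns = Ttrans + RTT = 1 + 200 = 201 ms
Need W * Ttrans >= Ttrans + RTT  ->  W >= (Ttrans + RTT) / Ttrans
(Ttrans + RTT) / Ttrans = 201 / 1 = 201
W_min = ceil(201) = 201

201


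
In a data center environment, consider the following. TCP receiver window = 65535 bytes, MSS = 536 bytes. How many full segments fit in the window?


Given: RWND = 65535 bytes, MSS = 536 bytes
Full segments = floor(RWND / MSS)
Full segments = floor(65535 / 536)
Full segments = floor(122.2668) = 122

122


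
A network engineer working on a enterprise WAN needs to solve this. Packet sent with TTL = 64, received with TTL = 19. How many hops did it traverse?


Given: initial TTL = 64, received TTL = 19
Hops = initial TTL - received TTL
Hops = 64 - 19 = 45

45


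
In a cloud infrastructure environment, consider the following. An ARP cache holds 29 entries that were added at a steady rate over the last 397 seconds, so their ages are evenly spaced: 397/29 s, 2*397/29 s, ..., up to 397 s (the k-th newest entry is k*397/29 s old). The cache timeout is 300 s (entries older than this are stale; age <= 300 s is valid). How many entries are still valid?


Ages are k * 397/29 s for k = 1..29 (spacing = 13.6897 s).
Entry k is valid iff k * 397/29 <= 300 iff k <= 29 * 300 / 397 = 21.9144
n_valid = floor(21.9144) = 21
(n_stale = 29 - 21 = 8)

21


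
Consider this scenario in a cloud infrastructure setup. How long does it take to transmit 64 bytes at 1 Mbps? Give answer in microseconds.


Given: packet = 64 bytes, bandwidth = 1 Mbps
Packet in bits = 64 * 8 = 512 bits
Bandwidth = 1 * 10^6 = 1000000 bps
Time = 512 / 1000000 seconds
Time in us = 512 * 10^6 / 1000000 = 512

512


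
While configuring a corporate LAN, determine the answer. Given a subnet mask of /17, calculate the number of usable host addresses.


Given: subnet mask /17
Host bits = 32 - 17 = 15
Total addresses = 2^15 = 32768
Usable hosts = 32768 - 2 (network + broadcast) = 32766

32766


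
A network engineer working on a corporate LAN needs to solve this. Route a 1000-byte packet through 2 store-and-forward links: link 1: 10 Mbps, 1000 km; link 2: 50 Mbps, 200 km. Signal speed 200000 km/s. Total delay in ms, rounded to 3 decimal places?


Packet = 1000 bytes = 8000 bits. Store-and-forward: sum (t_trans + t_prop) per link.
Link 1: t_trans = 8000/(10*10^6) s = 0.8000 ms; t_prop = 1000/200000 s = 5.0000 ms; subtotal = 5.8000 ms
Link 2: t_trans = 8000/(50*10^6) s = 0.1600 ms; t_prop = 200/200000 s = 1.0000 ms; subtotal = 1.1600 ms
End-to-end = 5.8000 + 1.1600 = 6.9600 ms -> 6.960 ms (3 dp)

6.960


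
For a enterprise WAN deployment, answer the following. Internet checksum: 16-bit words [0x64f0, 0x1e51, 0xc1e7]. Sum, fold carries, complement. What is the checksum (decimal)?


Given words: [0x64f0, 0x1e51, 0xc1e7]
Step 1: Sum all words
Raw sum = 25840 + 7761 + 49639 = 83240
Step 2: Fold carry: (17704 + 1) = 17705
One's complement = ~17705 & 0xFFFF = 47830

47830


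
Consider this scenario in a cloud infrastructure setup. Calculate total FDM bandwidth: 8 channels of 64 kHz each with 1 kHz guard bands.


Given: 8 channels, 64 kHz each, guard = 1 kHz
Channel bandwidth = 8 * 64 = 512 kHz
Guard bands = 7 gaps * 1 kHz = 7 kHz
Total = 512 + 7 = 519 kHz

519


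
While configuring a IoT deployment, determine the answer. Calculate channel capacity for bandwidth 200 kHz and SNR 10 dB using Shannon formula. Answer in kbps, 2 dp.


Given: B = 200 kHz, SNR = 10 dB
SNR linear = 10^(10/10) = 10
1 + SNR = 11
log2(11) = 3.4594316186
C = 200 * 1000 * 3.4594316186 = 691886.3237 bps
C = 691.886324 kbps -> 691.89 kbps (2 dp)

691.89


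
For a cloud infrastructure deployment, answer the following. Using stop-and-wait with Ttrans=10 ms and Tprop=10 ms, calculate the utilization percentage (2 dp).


Given: Ttrans = 10 ms, Tprop = 10 ms
RTT = 2 * Tprop = 2 * 10 = 20 ms
U = Ttrans / (Ttrans + RTT)
U = 10 / (10 + 20)
U = 10 / 30 = 0.333333
U% = 33.33%

33.33


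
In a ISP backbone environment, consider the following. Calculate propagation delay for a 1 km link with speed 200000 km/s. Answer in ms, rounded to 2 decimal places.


Given: distance = 1 km, speed = 200000 km/s
Delay = distance / speed = 1 / 200000 seconds
Delay in ms = 1 * 1000 / 200000
Delay = 0.0050 ms
Rounded to 2 dp = 0.01 ms

0.01


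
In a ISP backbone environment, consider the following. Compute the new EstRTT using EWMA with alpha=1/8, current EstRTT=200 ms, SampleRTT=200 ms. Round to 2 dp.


Given: EstRTT = 200 ms, SampleRTT = 200 ms, alpha = 1/8
New EstRTT = (1 - alpha) * EstRTT + alpha * SampleRTT
(7/8) * 200 = 175
(1/8) * 200 = 25
New EstRTT = 175 + 25 = 200 ms -> 200.00 ms (2 dp)

200.00


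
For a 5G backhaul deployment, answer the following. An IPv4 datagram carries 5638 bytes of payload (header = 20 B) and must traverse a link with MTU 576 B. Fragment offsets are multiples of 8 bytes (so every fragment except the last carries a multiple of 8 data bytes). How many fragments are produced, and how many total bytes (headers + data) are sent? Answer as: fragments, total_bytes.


Max data per non-final fragment = floor((MTU - header)/8)*8 = floor((576 - 20)/8)*8 = floor(556/8)*8 = 552 B
Final fragment needs no 8-byte alignment: it can carry up to MTU - header = 556 B
Non-final fragments needed = ceil((payload - 556) / 552) = ceil(5082/552) = ceil(9.2065) = 10
Number of fragments = 10 + 1 = 11
Fragment sizes (data): 10 * 552 B + 118 B (last, 118 <= 556 OK)
Total bytes sent = payload + n_frags * header = 5638 + 11*20 = 5638 + 220 = 5858 B

11, 5858


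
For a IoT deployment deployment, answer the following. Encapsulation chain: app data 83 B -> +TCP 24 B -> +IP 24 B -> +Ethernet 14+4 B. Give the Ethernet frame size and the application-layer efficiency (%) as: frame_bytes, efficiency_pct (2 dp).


TCP segment = 83 + 24 = 107 B
IP packet = 107 + 24 = 131 B
Ethernet frame = 131 + 14 + 4 = 149 B
Efficiency = app / frame = 83 / 149 = 0.557047 = 55.7047% -> 55.70% (2 dp)

149, 55.70


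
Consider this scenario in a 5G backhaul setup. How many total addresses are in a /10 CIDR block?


Given: CIDR prefix /10
Host bits = 32 - 10 = 22
Total addresses = 2^22 = 4194304

4194304


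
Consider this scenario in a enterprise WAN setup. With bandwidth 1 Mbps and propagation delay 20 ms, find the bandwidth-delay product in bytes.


Given: bandwidth = 1 Mbps, delay = 20 ms
BDP in bits = 1 * 10^6 * 20 / 1000
BDP in bits = 20000
BDP in bytes = 20000 / 8 = 2500

2500


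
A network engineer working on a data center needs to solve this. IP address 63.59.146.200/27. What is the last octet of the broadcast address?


Given: IP = 63.59.146.200, prefix = /27
Host bits = 32 - 27 = 5
Network last octet = 200 AND mask = 192
Host part size = 2^5 - 1 = 31
Broadcast last octet = 192 OR 31 = 223

223


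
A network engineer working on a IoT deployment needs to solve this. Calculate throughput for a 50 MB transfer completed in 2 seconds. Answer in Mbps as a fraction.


Given: file = 50 MB, time = 2 s
File in Mb = 50 * 8 = 400 Mb
Throughput = 400 / 2 Mbps
Throughput = 200 Mbps

200


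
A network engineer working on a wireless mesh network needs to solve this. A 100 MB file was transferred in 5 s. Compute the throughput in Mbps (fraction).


Given: file = 100 MB, time = 5 s
File in Mb = 100 * 8 = 800 Mb
Throughput = 800 / 5 Mbps
Throughput = 160 Mbps

160


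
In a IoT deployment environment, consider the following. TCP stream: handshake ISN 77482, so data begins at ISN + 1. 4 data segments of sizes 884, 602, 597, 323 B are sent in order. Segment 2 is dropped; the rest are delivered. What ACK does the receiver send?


SYN uses sequence number 77482; first data byte = ISN + 1 = 77483.
Segment 1: SEQ = 77483, len = 884 B, covers [77483, 78366]
Segment 2: SEQ = 78367, len = 602 B, covers [78367, 78968] [LOST]
Segment 3: SEQ = 78969, len = 597 B, covers [78969, 79565]
Segment 4: SEQ = 79566, len = 323 B, covers [79566, 79888]
In-order data received: bytes [77483, 78366] (segments 1..1).
Segment 2 missing -> gap begins at byte 78367; later segments buffered out of order.
Cumulative ACK = next expected in-order byte = 77483 + 884 = 78367

78367


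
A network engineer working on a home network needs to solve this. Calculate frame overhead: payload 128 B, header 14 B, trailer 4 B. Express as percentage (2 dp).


Given: payload = 128 B, header = 14 B, trailer = 4 B
Overhead bytes = header + trailer = 14 + 4 = 18
Total frame = payload + overhead = 128 + 18 = 146
Overhead % = 18 / 146 * 100 = 12.3288% -> 12.33% (2 dp)

12.33


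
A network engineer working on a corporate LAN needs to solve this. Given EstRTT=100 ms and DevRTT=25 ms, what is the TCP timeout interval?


Given: EstRTT = 100 ms, DevRTT = 25 ms
Timeout = EstRTT + 4 * DevRTT
4 * DevRTT = 4 * 25 = 100
Timeout = 100 + 100 = 200 ms

200
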